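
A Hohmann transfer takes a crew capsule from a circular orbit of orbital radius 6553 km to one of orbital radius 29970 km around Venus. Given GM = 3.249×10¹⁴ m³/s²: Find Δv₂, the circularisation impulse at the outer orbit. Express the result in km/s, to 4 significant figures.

r₁ = 6553 km = 6.553×10⁶ m.
r₂ = 29970 km = 2.997×10⁷ m.
Transfer ellipse a_t = (r₁ + r₂)/2 = 1.826×10⁷ m.
At r₁: circular v_c1 = √(μ/r₁) = 7041 m/s; transfer-periapsis v_p = √[μ(2/r₁ − 1/a_t)] = 9020 m/s.
At r₂: circular v_c2 = √(μ/r₂) = 3293 m/s; transfer-apoapsis v_a = √[μ(2/r₂ − 1/a_t)] = 1972 m/s.
Δv₂ = v_c2 − v_a = 1320 m/s.
= 1.320 km/s.

Δv ≈ 1.320 km/s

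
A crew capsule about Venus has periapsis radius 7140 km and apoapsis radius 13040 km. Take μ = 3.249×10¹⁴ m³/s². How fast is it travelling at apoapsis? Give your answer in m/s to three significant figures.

v ≈ 4200 m/s

Semi-major axis a = (r_p + r_a)/2 = 10090 km = 1.009×10⁷ m.
Vis-viva: v² = μ(2/r − 1/a) = 3.249×10¹⁴ × (1.534×10⁻⁷ − 9.911×10⁻⁸) = 1.763×10⁷ m²/s².
v = 4199 m/s.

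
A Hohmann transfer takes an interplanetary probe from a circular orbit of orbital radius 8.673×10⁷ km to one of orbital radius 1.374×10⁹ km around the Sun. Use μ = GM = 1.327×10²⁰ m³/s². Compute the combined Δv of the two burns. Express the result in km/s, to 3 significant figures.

r₁ = 8.673×10⁷ km = 8.673×10¹⁰ m.
r₂ = 1.374×10⁹ km = 1.374×10¹² m.
Transfer ellipse a_t = (r₁ + r₂)/2 = 7.304×10¹¹ m.
At r₁: circular v_c1 = √(μ/r₁) = 39120 m/s; transfer-perihelion v_p = √[μ(2/r₁ − 1/a_t)] = 53650 m/s.
Δv₁ = v_p − v_c1 = 14530 m/s.
At r₂: circular v_c2 = √(μ/r₂) = 9827 m/s; transfer-aphelion v_a = √[μ(2/r₂ − 1/a_t)] = 3387 m/s.
Δv₂ = v_c2 − v_a = 6441 m/s.
Total Δv = Δv₁ + Δv₂ = 20980 m/s = 20.98 km/s.

Δv_total ≈ 21.0 km/s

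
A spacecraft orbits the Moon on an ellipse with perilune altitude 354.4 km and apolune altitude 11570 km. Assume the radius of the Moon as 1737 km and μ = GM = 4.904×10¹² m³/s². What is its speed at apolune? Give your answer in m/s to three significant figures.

v ≈ 316 m/s

r_p = 1737 + 354.4 = 2091.4 km = 2.0914×10⁶ m.
r_a = 1737 + 11570 = 13307 km = 1.3307×10⁷ m.
Semi-major axis a = (r_p + r_a)/2 = 7699.2 km = 7.699×10⁶ m.
Vis-viva: v² = μ(2/r − 1/a) = 4.904×10¹² × (1.503×10⁻⁷ − 1.299×10⁻⁷) = 1.001×10⁵ m²/s².
v = 316.4 m/s.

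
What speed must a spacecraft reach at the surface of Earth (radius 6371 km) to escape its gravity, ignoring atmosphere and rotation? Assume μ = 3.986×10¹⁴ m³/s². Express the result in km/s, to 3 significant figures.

r = R = 6.371×10⁶ m.
Escape speed v_esc = √(2μ/r) = √(2 × 3.986×10¹⁴ / 6.371×10⁶) = √(1.251×10⁸) = 11190 m/s.
= 11.19 km/s.

v_esc ≈ 11.2 km/s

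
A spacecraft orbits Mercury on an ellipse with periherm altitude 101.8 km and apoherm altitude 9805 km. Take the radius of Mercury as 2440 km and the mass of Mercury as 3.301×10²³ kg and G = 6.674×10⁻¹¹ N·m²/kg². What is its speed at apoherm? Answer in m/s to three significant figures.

v ≈ 786 m/s

μ = GM = 6.674×10⁻¹¹ × 3.301×10²³ = 2.203×10¹³ m³/s².
r_p = 2440 + 101.8 = 2541.8 km = 2.5418×10⁶ m.
r_a = 2440 + 9805 = 12245 km = 1.2245×10⁷ m.
Semi-major axis a = (r_p + r_a)/2 = 7393.4 km = 7.393×10⁶ m.
Vis-viva: v² = μ(2/r − 1/a) = 2.203×10¹³ × (1.633×10⁻⁷ − 1.353×10⁻⁷) = 6.185×10⁵ m²/s².
v = 786.5 m/s.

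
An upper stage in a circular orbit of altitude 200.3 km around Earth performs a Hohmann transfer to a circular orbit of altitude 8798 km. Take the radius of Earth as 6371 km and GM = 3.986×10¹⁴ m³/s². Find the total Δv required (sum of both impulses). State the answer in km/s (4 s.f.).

r₁ = 6371 + 200.3 = 6571.3 km = 6.5713×10⁶ m.
r₂ = 6371 + 8798 = 15169 km = 1.5169×10⁷ m.
Transfer ellipse a_t = (r₁ + r₂)/2 = 1.087×10⁷ m.
At r₁: circular v_c1 = √(μ/r₁) = 7788 m/s; transfer-perigee v_p = √[μ(2/r₁ − 1/a_t)] = 9200 m/s.
Δv₁ = v_p − v_c1 = 1412 m/s.
At r₂: circular v_c2 = √(μ/r₂) = 5126 m/s; transfer-apogee v_a = √[μ(2/r₂ − 1/a_t)] = 3986 m/s.
Δv₂ = v_c2 − v_a = 1140 m/s.
Total Δv = Δv₁ + Δv₂ = 2553 m/s = 2.553 km/s.

Δv_total ≈ 2.553 km/s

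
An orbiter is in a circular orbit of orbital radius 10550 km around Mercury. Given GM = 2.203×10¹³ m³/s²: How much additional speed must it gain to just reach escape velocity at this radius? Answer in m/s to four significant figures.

Δv ≈ 598.6 m/s

r = 10550 km = 1.055×10⁷ m.
Circular speed v_c = √(μ/r) = 1445 m/s.
Escape speed v_esc = √(2μ/r) = √2 × v_c = 2044 m/s.
Δv = v_esc − v_c = 598.6 m/s.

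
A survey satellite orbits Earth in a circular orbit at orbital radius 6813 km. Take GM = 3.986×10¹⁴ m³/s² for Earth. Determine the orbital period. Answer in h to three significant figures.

T ≈ 1.55 h

r = 6813 km = 6.813×10⁶ m.
Kepler's third law: T = 2π√(r³/μ) = 2π√((6.813×10⁶)³ / 3.986×10¹⁴).
r³/μ = 7.934×10⁵ s², so T = 2π × 8.907×10² = 5.597×10³ s.
Converting: 5.597×10³ s ÷ 3600 = 1.555 h.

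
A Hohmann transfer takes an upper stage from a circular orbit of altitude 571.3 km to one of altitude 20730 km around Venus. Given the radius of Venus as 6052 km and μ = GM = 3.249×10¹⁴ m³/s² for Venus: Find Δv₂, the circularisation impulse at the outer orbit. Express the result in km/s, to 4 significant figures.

r₁ = 6052 + 571.3 = 6623.3 km = 6.6233×10⁶ m.
r₂ = 6052 + 20730 = 26782 km = 2.6782×10⁷ m.
Transfer ellipse a_t = (r₁ + r₂)/2 = 1.670×10⁷ m.
At r₁: circular v_c1 = √(μ/r₁) = 7004 m/s; transfer-periapsis v_p = √[μ(2/r₁ − 1/a_t)] = 8869 m/s.
At r₂: circular v_c2 = √(μ/r₂) = 3483 m/s; transfer-apoapsis v_a = √[μ(2/r₂ − 1/a_t)] = 2193 m/s.
Δv₂ = v_c2 − v_a = 1290 m/s.
= 1.290 km/s.

Δv ≈ 1.290 km/s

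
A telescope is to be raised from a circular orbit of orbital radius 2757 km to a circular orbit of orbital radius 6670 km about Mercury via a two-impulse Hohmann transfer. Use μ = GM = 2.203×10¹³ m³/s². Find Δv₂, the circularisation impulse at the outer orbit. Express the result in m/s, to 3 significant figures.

Δv ≈ 427 m/s

r₁ = 2757 km = 2.757×10⁶ m.
r₂ = 6670 km = 6.670×10⁶ m.
Transfer ellipse a_t = (r₁ + r₂)/2 = 4.714×10⁶ m.
At r₁: circular v_c1 = √(μ/r₁) = 2827 m/s; transfer-periherm v_p = √[μ(2/r₁ − 1/a_t)] = 3363 m/s.
At r₂: circular v_c2 = √(μ/r₂) = 1817 m/s; transfer-apoherm v_a = √[μ(2/r₂ − 1/a_t)] = 1390 m/s.
Δv₂ = v_c2 − v_a = 427.5 m/s.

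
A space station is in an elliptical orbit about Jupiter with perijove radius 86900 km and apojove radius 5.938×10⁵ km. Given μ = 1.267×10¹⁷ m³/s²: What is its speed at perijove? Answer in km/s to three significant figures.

Semi-major axis a = (r_p + r_a)/2 = 3.4035×10⁵ km = 3.404×10⁸ m.
Vis-viva: v² = μ(2/r − 1/a) = 1.267×10¹⁷ × (2.301×10⁻⁸ − 2.938×10⁻⁹) = 2.544×10⁹ m²/s².
v = 50440 m/s = 50.44 km/s.

v ≈ 50.4 km/s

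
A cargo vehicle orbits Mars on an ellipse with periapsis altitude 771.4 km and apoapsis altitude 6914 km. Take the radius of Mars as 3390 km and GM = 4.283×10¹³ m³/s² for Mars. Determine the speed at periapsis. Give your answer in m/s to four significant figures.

r_p = 3390 + 771.4 = 4161.4 km = 4.1614×10⁶ m.
r_a = 3390 + 6914 = 10304 km = 1.0304×10⁷ m.
Semi-major axis a = (r_p + r_a)/2 = 7232.7 km = 7.233×10⁶ m.
Vis-viva: v² = μ(2/r − 1/a) = 4.283×10¹³ × (4.806×10⁻⁷ − 1.383×10⁻⁷) = 1.466×10⁷ m²/s².
v = 3829 m/s.

v ≈ 3829 m/s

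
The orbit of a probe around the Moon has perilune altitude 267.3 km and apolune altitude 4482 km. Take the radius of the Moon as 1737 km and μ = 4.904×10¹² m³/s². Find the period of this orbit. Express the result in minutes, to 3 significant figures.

r_p = 1737 + 267.3 = 2004.3 km = 2.0043×10⁶ m.
r_a = 1737 + 4482 = 6219.0 km = 6.2190×10⁶ m.
Semi-major axis a = (r_p + r_a)/2 = (2004.3 + 6219.0)/2 = 4111.6 km = 4.112×10⁶ m.
By Kepler's third law T = 2π√(a³/μ) = 2π × 3.765×10³ = 2.366×10⁴ s.
= 394.3 minutes.

T ≈ 394 minutes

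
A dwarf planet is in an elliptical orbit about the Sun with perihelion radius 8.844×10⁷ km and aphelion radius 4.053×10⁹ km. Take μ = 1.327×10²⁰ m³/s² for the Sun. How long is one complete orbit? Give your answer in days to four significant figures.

Semi-major axis a = (r_p + r_a)/2 = (8.8440×10⁷ + 4.0530×10⁹)/2 = 2.0707×10⁹ km = 2.071×10¹² m.
By Kepler's third law T = 2π√(a³/μ) = 2π × 2.587×10⁸ = 1.625×10⁹ s.
= 18810 days.

T ≈ 18810 days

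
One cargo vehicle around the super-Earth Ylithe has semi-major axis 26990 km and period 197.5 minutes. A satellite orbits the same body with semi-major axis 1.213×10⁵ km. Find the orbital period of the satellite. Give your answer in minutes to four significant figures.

Kepler's third law: T² ∝ a³, so T₂ = T₁ (a₂/a₁)^(3/2).
a₂/a₁ = 4.494, (a₂/a₁)^(3/2) = 9.528.
T₂ = 197.5 × 9.528 = 1882 minutes.

T₂ ≈ 1882 minutes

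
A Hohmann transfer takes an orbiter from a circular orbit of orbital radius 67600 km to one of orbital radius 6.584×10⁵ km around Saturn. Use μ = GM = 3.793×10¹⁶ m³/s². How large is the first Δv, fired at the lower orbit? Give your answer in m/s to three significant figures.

r₁ = 67600 km = 6.760×10⁷ m.
r₂ = 6.584×10⁵ km = 6.584×10⁸ m.
Transfer ellipse a_t = (r₁ + r₂)/2 = 3.630×10⁸ m.
At r₁: circular v_c1 = √(μ/r₁) = 23690 m/s; transfer-perikrone v_p = √[μ(2/r₁ − 1/a_t)] = 31900 m/s.
Δv₁ = v_p − v_c1 = 8214 m/s.

Δv ≈ 8210 m/s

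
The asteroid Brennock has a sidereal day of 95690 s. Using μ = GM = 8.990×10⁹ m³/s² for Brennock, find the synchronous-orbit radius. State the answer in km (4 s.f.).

A synchronous orbit has period T, so by Kepler's third law a = (μT²/4π²)^(1/3).
μT²/4π² = 8.990×10⁹ × (9.569×10⁴)² / 39.48 = 2.085×10¹⁸ m³.
a = 1.278×10⁶ m = 1277.5 km.

r_sync ≈ 1278 km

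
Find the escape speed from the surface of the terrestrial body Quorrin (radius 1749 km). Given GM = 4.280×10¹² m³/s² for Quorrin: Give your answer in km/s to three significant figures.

v_esc ≈ 2.21 km/s

r = R = 1.749×10⁶ m.
Escape speed v_esc = √(2μ/r) = √(2 × 4.280×10¹² / 1.749×10⁶) = √(4.894×10⁶) = 2212 m/s.
= 2.212 km/s.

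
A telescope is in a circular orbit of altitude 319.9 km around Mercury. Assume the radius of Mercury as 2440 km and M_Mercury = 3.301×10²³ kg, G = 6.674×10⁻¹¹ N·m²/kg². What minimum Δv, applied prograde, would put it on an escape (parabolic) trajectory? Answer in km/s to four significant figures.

μ = GM = 6.674×10⁻¹¹ × 3.301×10²³ = 2.203×10¹³ m³/s².
r = 2440 + 319.9 = 2759.9 km = 2.7599×10⁶ m.
Circular speed v_c = √(μ/r) = 2825 m/s.
Escape speed v_esc = √(2μ/r) = √2 × v_c = 3996 m/s.
Δv = v_esc − v_c = 1170 m/s = 1.170 km/s.

Δv ≈ 1.170 km/s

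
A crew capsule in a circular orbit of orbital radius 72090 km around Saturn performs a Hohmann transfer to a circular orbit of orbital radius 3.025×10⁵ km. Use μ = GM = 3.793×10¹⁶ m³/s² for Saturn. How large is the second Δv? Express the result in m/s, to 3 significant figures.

r₁ = 72090 km = 7.209×10⁷ m.
r₂ = 3.025×10⁵ km = 3.025×10⁸ m.
Transfer ellipse a_t = (r₁ + r₂)/2 = 1.873×10⁸ m.
At r₁: circular v_c1 = √(μ/r₁) = 22940 m/s; transfer-perikrone v_p = √[μ(2/r₁ − 1/a_t)] = 29150 m/s.
At r₂: circular v_c2 = √(μ/r₂) = 11200 m/s; transfer-apokrone v_a = √[μ(2/r₂ − 1/a_t)] = 6947 m/s.
Δv₂ = v_c2 − v_a = 4251 m/s.

Δv ≈ 4250 m/s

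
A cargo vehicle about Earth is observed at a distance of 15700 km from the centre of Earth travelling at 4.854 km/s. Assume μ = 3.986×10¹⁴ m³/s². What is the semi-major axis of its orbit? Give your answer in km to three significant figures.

a ≈ 14600 km

r = 1.570×10⁷ m.
Specific orbital energy ε = v²/2 − μ/r = (4854)²/2 − 3.986×10¹⁴/1.570×10⁷ = -1.361×10⁷ J/kg.
Since ε = −μ/(2a), a = −μ/(2ε) = 1.465×10⁷ m = 14646 km.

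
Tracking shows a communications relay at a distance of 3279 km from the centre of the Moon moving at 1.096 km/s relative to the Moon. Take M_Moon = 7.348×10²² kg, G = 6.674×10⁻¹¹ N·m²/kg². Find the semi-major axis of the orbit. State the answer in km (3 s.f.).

μ = GM = 6.674×10⁻¹¹ × 7.348×10²² = 4.904×10¹² m³/s².
r = 3.279×10⁶ m.
Specific orbital energy ε = v²/2 − μ/r = (1096)²/2 − 4.904×10¹²/3.279×10⁶ = -8.950×10⁵ J/kg.
Since ε = −μ/(2a), a = −μ/(2ε) = 2.740×10⁶ m = 2739.7 km.

a ≈ 2740 km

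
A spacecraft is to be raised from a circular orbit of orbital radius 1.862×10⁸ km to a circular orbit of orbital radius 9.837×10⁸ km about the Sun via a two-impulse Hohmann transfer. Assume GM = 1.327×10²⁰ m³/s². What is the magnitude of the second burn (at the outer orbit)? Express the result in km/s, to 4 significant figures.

r₁ = 1.862×10⁸ km = 1.862×10¹¹ m.
r₂ = 9.837×10⁸ km = 9.837×10¹¹ m.
Transfer ellipse a_t = (r₁ + r₂)/2 = 5.850×10¹¹ m.
At r₁: circular v_c1 = √(μ/r₁) = 26700 m/s; transfer-perihelion v_p = √[μ(2/r₁ − 1/a_t)] = 34620 m/s.
At r₂: circular v_c2 = √(μ/r₂) = 11610 m/s; transfer-aphelion v_a = √[μ(2/r₂ − 1/a_t)] = 6553 m/s.
Δv₂ = v_c2 − v_a = 5062 m/s.
= 5.062 km/s.

Δv ≈ 5.062 km/s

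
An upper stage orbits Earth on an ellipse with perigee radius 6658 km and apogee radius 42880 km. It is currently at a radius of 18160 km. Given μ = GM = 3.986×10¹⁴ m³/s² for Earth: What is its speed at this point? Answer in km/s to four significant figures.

Semi-major axis a = (r_p + r_a)/2 = 24769 km = 2.477×10⁷ m.
Vis-viva: v² = μ(2/r − 1/a) = 3.986×10¹⁴ × (1.101×10⁻⁷ − 4.037×10⁻⁸) = 2.781×10⁷ m²/s².
v = 5273 m/s = 5.273 km/s.

v ≈ 5.273 km/s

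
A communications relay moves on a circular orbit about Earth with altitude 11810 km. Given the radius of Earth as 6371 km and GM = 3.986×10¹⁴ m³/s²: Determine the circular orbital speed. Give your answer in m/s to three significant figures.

r = 6371 + 11810 = 18181 km = 1.8181×10⁷ m.
For a circular orbit v = √(μ/r) = √(3.986×10¹⁴ / 1.818×10⁷) = √(2.192×10⁷) = 4682 m/s.

v ≈ 4680 m/s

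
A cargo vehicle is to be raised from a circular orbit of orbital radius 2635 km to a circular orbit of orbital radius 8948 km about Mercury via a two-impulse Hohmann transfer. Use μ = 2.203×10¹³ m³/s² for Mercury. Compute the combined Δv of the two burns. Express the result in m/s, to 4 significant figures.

Δv_total ≈ 1213 m/s

r₁ = 2635 km = 2.635×10⁶ m.
r₂ = 8948 km = 8.948×10⁶ m.
Transfer ellipse a_t = (r₁ + r₂)/2 = 5.792×10⁶ m.
At r₁: circular v_c1 = √(μ/r₁) = 2891 m/s; transfer-periherm v_p = √[μ(2/r₁ − 1/a_t)] = 3594 m/s.
Δv₁ = v_p − v_c1 = 702.6 m/s.
At r₂: circular v_c2 = √(μ/r₂) = 1569 m/s; transfer-apoherm v_a = √[μ(2/r₂ − 1/a_t)] = 1058 m/s.
Δv₂ = v_c2 − v_a = 510.7 m/s.
Total Δv = Δv₁ + Δv₂ = 1213 m/s.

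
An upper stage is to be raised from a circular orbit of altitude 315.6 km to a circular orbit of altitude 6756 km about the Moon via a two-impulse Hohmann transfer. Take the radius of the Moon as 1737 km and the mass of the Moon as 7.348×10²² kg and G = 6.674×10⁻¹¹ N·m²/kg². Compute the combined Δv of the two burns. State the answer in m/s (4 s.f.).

μ = GM = 6.674×10⁻¹¹ × 7.348×10²² = 4.904×10¹² m³/s².
r₁ = 1737 + 315.6 = 2052.6 km = 2.0526×10⁶ m.
r₂ = 1737 + 6756 = 8493.0 km = 8.4930×10⁶ m.
Transfer ellipse a_t = (r₁ + r₂)/2 = 5.273×10⁶ m.
At r₁: circular v_c1 = √(μ/r₁) = 1546 m/s; transfer-perilune v_p = √[μ(2/r₁ − 1/a_t)] = 1962 m/s.
Δv₁ = v_p − v_c1 = 416.0 m/s.
At r₂: circular v_c2 = √(μ/r₂) = 759.9 m/s; transfer-apolune v_a = √[μ(2/r₂ − 1/a_t)] = 474.1 m/s.
Δv₂ = v_c2 − v_a = 285.8 m/s.
Total Δv = Δv₁ + Δv₂ = 701.8 m/s.

Δv_total ≈ 701.8 m/s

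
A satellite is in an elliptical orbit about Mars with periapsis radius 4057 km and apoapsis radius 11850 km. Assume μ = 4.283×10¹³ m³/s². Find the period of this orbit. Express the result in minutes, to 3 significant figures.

T ≈ 359 minutes

Semi-major axis a = (r_p + r_a)/2 = (4057.0 + 11850)/2 = 7953.5 km = 7.954×10⁶ m.
By Kepler's third law T = 2π√(a³/μ) = 2π × 3.427×10³ = 2.153×10⁴ s.
= 358.9 minutes.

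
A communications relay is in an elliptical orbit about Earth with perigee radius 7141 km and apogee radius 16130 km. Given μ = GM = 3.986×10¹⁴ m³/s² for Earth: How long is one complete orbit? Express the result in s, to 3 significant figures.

Semi-major axis a = (r_p + r_a)/2 = (7141.0 + 16130)/2 = 11636 km = 1.164×10⁷ m.
By Kepler's third law T = 2π√(a³/μ) = 2π × 1.988×10³ = 1.249×10⁴ s.

T ≈ 12500 s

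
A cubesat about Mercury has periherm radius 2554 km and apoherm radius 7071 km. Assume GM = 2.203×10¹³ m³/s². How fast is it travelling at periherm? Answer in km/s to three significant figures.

Semi-major axis a = (r_p + r_a)/2 = 4812.5 km = 4.812×10⁶ m.
Vis-viva: v² = μ(2/r − 1/a) = 2.203×10¹³ × (7.831×10⁻⁷ − 2.078×10⁻⁷) = 1.267×10⁷ m²/s².
v = 3560 m/s = 3.560 km/s.

v ≈ 3.56 km/s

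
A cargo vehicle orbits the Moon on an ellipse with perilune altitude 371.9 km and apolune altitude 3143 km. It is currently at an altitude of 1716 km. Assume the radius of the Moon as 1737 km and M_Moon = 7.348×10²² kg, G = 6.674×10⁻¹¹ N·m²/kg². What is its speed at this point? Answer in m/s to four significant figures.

μ = GM = 6.674×10⁻¹¹ × 7.348×10²² = 4.904×10¹² m³/s².
r_p = 1737 + 371.9 = 2108.9 km = 2.1089×10⁶ m.
r_a = 1737 + 3143 = 4880.0 km = 4.8800×10⁶ m.
r = 1737 + 1716 = 3453.0 km = 3.453×10⁶ m.
Semi-major axis a = (r_p + r_a)/2 = 3494.4 km = 3.494×10⁶ m.
Vis-viva: v² = μ(2/r − 1/a) = 4.904×10¹² × (5.792×10⁻⁷ − 2.862×10⁻⁷) = 1.437×10⁶ m²/s².
v = 1199 m/s.

v ≈ 1199 m/s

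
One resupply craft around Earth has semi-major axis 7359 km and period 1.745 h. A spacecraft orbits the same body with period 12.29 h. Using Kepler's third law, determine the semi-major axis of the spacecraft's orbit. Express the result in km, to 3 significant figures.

a₂ ≈ 27000 km

Kepler's third law: a³ ∝ T², so a₂ = a₁ (T₂/T₁)^(2/3).
T₂/T₁ = 7.043, (T₂/T₁)^(2/3) = 3.674.
a₂ = 7359 × 3.674 = 27040 km.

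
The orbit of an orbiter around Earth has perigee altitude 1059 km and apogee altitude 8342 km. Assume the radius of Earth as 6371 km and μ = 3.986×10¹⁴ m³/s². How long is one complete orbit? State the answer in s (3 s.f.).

T ≈ 11600 s

r_p = 6371 + 1059 = 7430.0 km = 7.4300×10⁶ m.
r_a = 6371 + 8342 = 14713 km = 1.4713×10⁷ m.
Semi-major axis a = (r_p + r_a)/2 = (7430.0 + 14713)/2 = 11072 km = 1.107×10⁷ m.
By Kepler's third law T = 2π√(a³/μ) = 2π × 1.845×10³ = 1.159×10⁴ s.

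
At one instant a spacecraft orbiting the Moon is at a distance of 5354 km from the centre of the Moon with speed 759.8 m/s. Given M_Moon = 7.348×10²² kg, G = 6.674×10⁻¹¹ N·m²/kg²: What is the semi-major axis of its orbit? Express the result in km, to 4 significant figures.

μ = GM = 6.674×10⁻¹¹ × 7.348×10²² = 4.904×10¹² m³/s².
r = 5.354×10⁶ m.
Specific orbital energy ε = v²/2 − μ/r = (759.8)²/2 − 4.904×10¹²/5.354×10⁶ = -6.273×10⁵ J/kg.
Since ε = −μ/(2a), a = −μ/(2ε) = 3.909×10⁶ m = 3908.8 km.

a ≈ 3909 km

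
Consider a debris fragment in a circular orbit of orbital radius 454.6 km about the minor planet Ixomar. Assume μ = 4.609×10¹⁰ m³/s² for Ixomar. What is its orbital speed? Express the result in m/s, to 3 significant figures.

r = 454.6 km = 4.546×10⁵ m.
For a circular orbit v = √(μ/r) = √(4.609×10¹⁰ / 4.546×10⁵) = √(1.014×10⁵) = 318.4 m/s.

v ≈ 318 m/s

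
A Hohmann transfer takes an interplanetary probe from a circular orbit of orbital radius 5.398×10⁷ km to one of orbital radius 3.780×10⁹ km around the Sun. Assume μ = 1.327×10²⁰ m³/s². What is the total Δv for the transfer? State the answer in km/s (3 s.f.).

r₁ = 5.398×10⁷ km = 5.398×10¹⁰ m.
r₂ = 3.780×10⁹ km = 3.780×10¹² m.
Transfer ellipse a_t = (r₁ + r₂)/2 = 1.917×10¹² m.
At r₁: circular v_c1 = √(μ/r₁) = 49580 m/s; transfer-perihelion v_p = √[μ(2/r₁ − 1/a_t)] = 69620 m/s.
Δv₁ = v_p − v_c1 = 20040 m/s.
At r₂: circular v_c2 = √(μ/r₂) = 5925 m/s; transfer-aphelion v_a = √[μ(2/r₂ − 1/a_t)] = 994.3 m/s.
Δv₂ = v_c2 − v_a = 4931 m/s.
Total Δv = Δv₁ + Δv₂ = 24970 m/s = 24.97 km/s.

Δv_total ≈ 25.0 km/s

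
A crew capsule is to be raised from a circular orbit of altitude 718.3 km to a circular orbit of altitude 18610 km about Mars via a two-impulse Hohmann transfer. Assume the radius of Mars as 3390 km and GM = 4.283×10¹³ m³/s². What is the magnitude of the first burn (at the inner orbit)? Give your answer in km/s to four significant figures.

r₁ = 3390 + 718.3 = 4108.3 km = 4.1083×10⁶ m.
r₂ = 3390 + 18610 = 22000 km = 2.2000×10⁷ m.
Transfer ellipse a_t = (r₁ + r₂)/2 = 1.305×10⁷ m.
At r₁: circular v_c1 = √(μ/r₁) = 3229 m/s; transfer-periapsis v_p = √[μ(2/r₁ − 1/a_t)] = 4192 m/s.
Δv₁ = v_p − v_c1 = 962.8 m/s.
= 0.9628 km/s.

Δv ≈ 0.9628 km/s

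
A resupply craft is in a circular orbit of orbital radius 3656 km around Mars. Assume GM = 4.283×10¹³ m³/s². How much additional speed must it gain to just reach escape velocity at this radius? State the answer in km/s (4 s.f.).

Δv ≈ 1.418 km/s

r = 3656 km = 3.656×10⁶ m.
Circular speed v_c = √(μ/r) = 3423 m/s.
Escape speed v_esc = √(2μ/r) = √2 × v_c = 4840 m/s.
Δv = v_esc − v_c = 1418 m/s = 1.418 km/s.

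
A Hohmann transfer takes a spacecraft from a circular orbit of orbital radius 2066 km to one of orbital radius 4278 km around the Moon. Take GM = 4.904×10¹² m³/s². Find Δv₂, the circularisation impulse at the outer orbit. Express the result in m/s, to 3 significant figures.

r₁ = 2066 km = 2.066×10⁶ m.
r₂ = 4278 km = 4.278×10⁶ m.
Transfer ellipse a_t = (r₁ + r₂)/2 = 3.172×10⁶ m.
At r₁: circular v_c1 = √(μ/r₁) = 1541 m/s; transfer-perilune v_p = √[μ(2/r₁ − 1/a_t)] = 1789 m/s.
At r₂: circular v_c2 = √(μ/r₂) = 1071 m/s; transfer-apolune v_a = √[μ(2/r₂ − 1/a_t)] = 864.1 m/s.
Δv₂ = v_c2 − v_a = 206.6 m/s.

Δv ≈ 207 m/s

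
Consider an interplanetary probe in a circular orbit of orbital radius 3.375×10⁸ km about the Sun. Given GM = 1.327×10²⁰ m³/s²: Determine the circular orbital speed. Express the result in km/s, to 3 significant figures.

r = 3.375×10⁸ km = 3.375×10¹¹ m.
For a circular orbit v = √(μ/r) = √(1.327×10²⁰ / 3.375×10¹¹) = √(3.932×10⁸) = 19830 m/s.
That is 19.83 km/s.

v ≈ 19.8 km/s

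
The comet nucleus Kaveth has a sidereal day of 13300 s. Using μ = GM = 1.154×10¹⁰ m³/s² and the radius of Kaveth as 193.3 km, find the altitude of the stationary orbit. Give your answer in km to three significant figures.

h_sync ≈ 179 km

A synchronous orbit has period T, so by Kepler's third law a = (μT²/4π²)^(1/3).
μT²/4π² = 1.154×10¹⁰ × (1.330×10⁴)² / 39.48 = 5.171×10¹⁶ m³.
a = 3.725×10⁵ m = 372.55 km.
Altitude h = a − R = 372.55 − 193.3 = 179.25 km.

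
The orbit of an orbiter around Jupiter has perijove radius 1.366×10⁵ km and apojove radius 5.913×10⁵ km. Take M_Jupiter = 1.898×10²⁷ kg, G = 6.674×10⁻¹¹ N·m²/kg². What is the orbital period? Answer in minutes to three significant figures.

μ = GM = 6.674×10⁻¹¹ × 1.898×10²⁷ = 1.267×10¹⁷ m³/s².
Semi-major axis a = (r_p + r_a)/2 = (1.3660×10⁵ + 5.9130×10⁵)/2 = 3.6395×10⁵ km = 3.640×10⁸ m.
By Kepler's third law T = 2π√(a³/μ) = 2π × 1.951×10⁴ = 1.226×10⁵ s.
= 2043 minutes.

T ≈ 2040 minutes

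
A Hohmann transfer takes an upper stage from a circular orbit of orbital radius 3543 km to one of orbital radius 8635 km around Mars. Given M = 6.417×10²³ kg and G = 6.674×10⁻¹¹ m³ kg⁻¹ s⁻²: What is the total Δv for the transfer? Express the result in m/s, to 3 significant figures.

Δv_total ≈ 1190 m/s

μ = GM = 6.674×10⁻¹¹ × 6.417×10²³ = 4.283×10¹³ m³/s².
r₁ = 3543 km = 3.543×10⁶ m.
r₂ = 8635 km = 8.635×10⁶ m.
Transfer ellipse a_t = (r₁ + r₂)/2 = 6.089×10⁶ m.
At r₁: circular v_c1 = √(μ/r₁) = 3477 m/s; transfer-periapsis v_p = √[μ(2/r₁ − 1/a_t)] = 4140 m/s.
Δv₁ = v_p − v_c1 = 663.5 m/s.
At r₂: circular v_c2 = √(μ/r₂) = 2227 m/s; transfer-apoapsis v_a = √[μ(2/r₂ − 1/a_t)] = 1699 m/s.
Δv₂ = v_c2 − v_a = 528.2 m/s.
Total Δv = Δv₁ + Δv₂ = 1192 m/s.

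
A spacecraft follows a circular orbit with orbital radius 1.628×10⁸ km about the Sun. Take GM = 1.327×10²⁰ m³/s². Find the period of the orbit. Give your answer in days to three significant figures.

r = 1.628×10⁸ km = 1.628×10¹¹ m.
Kepler's third law: T = 2π√(r³/μ) = 2π√((1.628×10¹¹)³ / 1.327×10²⁰).
r³/μ = 3.252×10¹³ s², so T = 2π × 5.702×10⁶ = 3.583×10⁷ s.
Converting: 3.583×10⁷ s ÷ 86400 = 414.7 days.

T ≈ 415 days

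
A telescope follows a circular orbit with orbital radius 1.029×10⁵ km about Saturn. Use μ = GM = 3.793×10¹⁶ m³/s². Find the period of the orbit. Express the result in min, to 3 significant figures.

T ≈ 561 min

r = 1.029×10⁵ km = 1.029×10⁸ m.
Kepler's third law: T = 2π√(r³/μ) = 2π√((1.029×10⁸)³ / 3.793×10¹⁶).
r³/μ = 2.873×10⁷ s², so T = 2π × 5.360×10³ = 3.368×10⁴ s.
Converting: 3.368×10⁴ s ÷ 60.00 = 561.3 min.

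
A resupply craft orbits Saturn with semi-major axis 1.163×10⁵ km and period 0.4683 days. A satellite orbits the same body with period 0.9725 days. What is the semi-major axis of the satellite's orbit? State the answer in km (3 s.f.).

Kepler's third law: a³ ∝ T², so a₂ = a₁ (T₂/T₁)^(2/3).
T₂/T₁ = 2.077, (T₂/T₁)^(2/3) = 1.628.
a₂ = 1.163×10⁵ × 1.628 = 1.893×10⁵ km.

a₂ ≈ 1.89×10⁵ km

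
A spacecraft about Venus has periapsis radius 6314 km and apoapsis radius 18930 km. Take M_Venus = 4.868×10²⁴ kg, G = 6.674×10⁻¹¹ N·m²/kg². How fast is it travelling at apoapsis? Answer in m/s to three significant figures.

μ = GM = 6.674×10⁻¹¹ × 4.868×10²⁴ = 3.249×10¹⁴ m³/s².
Semi-major axis a = (r_p + r_a)/2 = 12622 km = 1.262×10⁷ m.
Vis-viva: v² = μ(2/r − 1/a) = 3.249×10¹⁴ × (1.057×10⁻⁷ − 7.923×10⁻⁸) = 8.585×10⁶ m²/s².
v = 2930 m/s.

v ≈ 2930 m/s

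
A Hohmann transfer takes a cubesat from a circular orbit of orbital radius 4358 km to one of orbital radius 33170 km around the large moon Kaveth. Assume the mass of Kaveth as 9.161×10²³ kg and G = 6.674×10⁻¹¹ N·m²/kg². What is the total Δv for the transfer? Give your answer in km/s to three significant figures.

μ = GM = 6.674×10⁻¹¹ × 9.161×10²³ = 6.114×10¹³ m³/s².
r₁ = 4358 km = 4.358×10⁶ m.
r₂ = 33170 km = 3.317×10⁷ m.
Transfer ellipse a_t = (r₁ + r₂)/2 = 1.876×10⁷ m.
At r₁: circular v_c1 = √(μ/r₁) = 3746 m/s; transfer-periapsis v_p = √[μ(2/r₁ − 1/a_t)] = 4980 m/s.
Δv₁ = v_p − v_c1 = 1234 m/s.
At r₂: circular v_c2 = √(μ/r₂) = 1358 m/s; transfer-apoapsis v_a = √[μ(2/r₂ − 1/a_t)] = 654.3 m/s.
Δv₂ = v_c2 − v_a = 703.4 m/s.
Total Δv = Δv₁ + Δv₂ = 1938 m/s = 1.938 km/s.

Δv_total ≈ 1.94 km/s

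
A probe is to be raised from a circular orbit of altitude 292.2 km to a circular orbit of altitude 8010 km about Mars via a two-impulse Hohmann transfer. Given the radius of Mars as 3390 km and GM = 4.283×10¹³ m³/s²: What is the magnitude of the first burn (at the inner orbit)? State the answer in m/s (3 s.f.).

Δv ≈ 783 m/s

r₁ = 3390 + 292.2 = 3682.2 km = 3.6822×10⁶ m.
r₂ = 3390 + 8010 = 11400 km = 1.1400×10⁷ m.
Transfer ellipse a_t = (r₁ + r₂)/2 = 7.541×10⁶ m.
At r₁: circular v_c1 = √(μ/r₁) = 3411 m/s; transfer-periapsis v_p = √[μ(2/r₁ − 1/a_t)] = 4193 m/s.
Δv₁ = v_p − v_c1 = 782.8 m/s.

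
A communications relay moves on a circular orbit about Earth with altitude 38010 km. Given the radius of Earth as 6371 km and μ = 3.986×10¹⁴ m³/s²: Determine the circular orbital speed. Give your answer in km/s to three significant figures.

v ≈ 3.00 km/s

r = 6371 + 38010 = 44381 km = 4.4381×10⁷ m.
For a circular orbit v = √(μ/r) = √(3.986×10¹⁴ / 4.438×10⁷) = √(8.981×10⁶) = 2997 m/s.
That is 2.997 km/s.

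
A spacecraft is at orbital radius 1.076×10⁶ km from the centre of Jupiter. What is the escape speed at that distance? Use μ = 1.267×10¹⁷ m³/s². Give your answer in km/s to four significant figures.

v_esc ≈ 15.35 km/s

r = 1.076×10⁶ km = 1.076×10⁹ m.
Escape speed v_esc = √(2μ/r) = √(2 × 1.267×10¹⁷ / 1.076×10⁹) = √(2.355×10⁸) = 15350 m/s.
= 15.35 km/s.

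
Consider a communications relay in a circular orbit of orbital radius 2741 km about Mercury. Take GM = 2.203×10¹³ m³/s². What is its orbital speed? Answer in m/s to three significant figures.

r = 2741 km = 2.741×10⁶ m.
For a circular orbit v = √(μ/r) = √(2.203×10¹³ / 2.741×10⁶) = √(8.037×10⁶) = 2835 m/s.

v ≈ 2830 m/s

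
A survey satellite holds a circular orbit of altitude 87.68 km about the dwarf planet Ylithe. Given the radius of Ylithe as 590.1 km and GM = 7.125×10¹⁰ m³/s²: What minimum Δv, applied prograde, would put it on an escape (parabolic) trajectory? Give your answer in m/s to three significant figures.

Δv ≈ 134 m/s

r = 590.1 + 87.68 = 677.78 km = 6.7778×10⁵ m.
Circular speed v_c = √(μ/r) = 324.2 m/s.
Escape speed v_esc = √(2μ/r) = √2 × v_c = 458.5 m/s.
Δv = v_esc − v_c = 134.3 m/s.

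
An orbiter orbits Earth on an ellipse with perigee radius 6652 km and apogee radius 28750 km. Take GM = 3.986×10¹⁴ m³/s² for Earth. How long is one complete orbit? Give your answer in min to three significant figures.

Semi-major axis a = (r_p + r_a)/2 = (6652.0 + 28750)/2 = 17701 km = 1.770×10⁷ m.
By Kepler's third law T = 2π√(a³/μ) = 2π × 3.730×10³ = 2.344×10⁴ s.
= 390.6 min.

T ≈ 391 min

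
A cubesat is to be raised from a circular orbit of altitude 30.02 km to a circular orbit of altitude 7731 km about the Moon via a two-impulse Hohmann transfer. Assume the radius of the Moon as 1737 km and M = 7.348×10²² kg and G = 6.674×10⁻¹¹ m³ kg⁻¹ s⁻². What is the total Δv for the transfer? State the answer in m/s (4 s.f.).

μ = GM = 6.674×10⁻¹¹ × 7.348×10²² = 4.904×10¹² m³/s².
r₁ = 1737 + 30.02 = 1767.0 km = 1.7670×10⁶ m.
r₂ = 1737 + 7731 = 9468.0 km = 9.4680×10⁶ m.
Transfer ellipse a_t = (r₁ + r₂)/2 = 5.618×10⁶ m.
At r₁: circular v_c1 = √(μ/r₁) = 1666 m/s; transfer-perilune v_p = √[μ(2/r₁ − 1/a_t)] = 2163 m/s.
Δv₁ = v_p − v_c1 = 496.9 m/s.
At r₂: circular v_c2 = √(μ/r₂) = 719.7 m/s; transfer-apolune v_a = √[μ(2/r₂ − 1/a_t)] = 403.6 m/s.
Δv₂ = v_c2 − v_a = 316.1 m/s.
Total Δv = Δv₁ + Δv₂ = 812.9 m/s.

Δv_total ≈ 812.9 m/s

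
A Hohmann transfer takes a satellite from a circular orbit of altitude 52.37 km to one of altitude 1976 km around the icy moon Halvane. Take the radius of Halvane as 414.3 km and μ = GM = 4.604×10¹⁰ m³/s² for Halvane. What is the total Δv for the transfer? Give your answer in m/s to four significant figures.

Δv_total ≈ 151.7 m/s

r₁ = 414.3 + 52.37 = 466.67 km = 4.6667×10⁵ m.
r₂ = 414.3 + 1976 = 2390.3 km = 2.3903×10⁶ m.
Transfer ellipse a_t = (r₁ + r₂)/2 = 1.428×10⁶ m.
At r₁: circular v_c1 = √(μ/r₁) = 314.1 m/s; transfer-periapsis v_p = √[μ(2/r₁ − 1/a_t)] = 406.3 m/s.
Δv₁ = v_p − v_c1 = 92.21 m/s.
At r₂: circular v_c2 = √(μ/r₂) = 138.8 m/s; transfer-apoapsis v_a = √[μ(2/r₂ − 1/a_t)] = 79.32 m/s.
Δv₂ = v_c2 − v_a = 59.46 m/s.
Total Δv = Δv₁ + Δv₂ = 151.7 m/s.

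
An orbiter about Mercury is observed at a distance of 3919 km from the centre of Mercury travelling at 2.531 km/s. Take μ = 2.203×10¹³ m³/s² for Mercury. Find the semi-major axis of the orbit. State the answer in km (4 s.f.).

r = 3.919×10⁶ m.
Vis-viva rearranged: 1/a = 2/r − v²/μ = 5.103×10⁻⁷ − 2.908×10⁻⁷ = 2.196×10⁻⁷ m⁻¹.
a = 4.555×10⁶ m = 4554.8 km.

a ≈ 4555 km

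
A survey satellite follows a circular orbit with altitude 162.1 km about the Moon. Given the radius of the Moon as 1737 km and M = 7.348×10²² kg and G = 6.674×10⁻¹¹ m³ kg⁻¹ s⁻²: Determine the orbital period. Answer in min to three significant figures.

μ = GM = 6.674×10⁻¹¹ × 7.348×10²² = 4.904×10¹² m³/s².
r = 1737 + 162.1 = 1899.1 km = 1.8991×10⁶ m.
Kepler's third law: T = 2π√(r³/μ) = 2π√((1.899×10⁶)³ / 4.904×10¹²).
r³/μ = 1.397×10⁶ s², so T = 2π × 1.182×10³ = 7.425×10³ s.
Converting: 7.425×10³ s ÷ 60.00 = 123.8 min.

T ≈ 124 min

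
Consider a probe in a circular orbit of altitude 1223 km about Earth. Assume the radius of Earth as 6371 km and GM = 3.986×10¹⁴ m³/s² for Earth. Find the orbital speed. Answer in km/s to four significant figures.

r = 6371 + 1223 = 7594.0 km = 7.5940×10⁶ m.
For a circular orbit v = √(μ/r) = √(3.986×10¹⁴ / 7.594×10⁶) = √(5.249×10⁷) = 7245 m/s.
That is 7.245 km/s.

v ≈ 7.245 km/s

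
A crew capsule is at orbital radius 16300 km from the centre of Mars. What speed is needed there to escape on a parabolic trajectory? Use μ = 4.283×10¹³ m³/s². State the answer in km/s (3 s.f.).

r = 16300 km = 1.630×10⁷ m.
Escape speed v_esc = √(2μ/r) = √(2 × 4.283×10¹³ / 1.630×10⁷) = √(5.255×10⁶) = 2292 m/s.
= 2.292 km/s.

v_esc ≈ 2.29 km/s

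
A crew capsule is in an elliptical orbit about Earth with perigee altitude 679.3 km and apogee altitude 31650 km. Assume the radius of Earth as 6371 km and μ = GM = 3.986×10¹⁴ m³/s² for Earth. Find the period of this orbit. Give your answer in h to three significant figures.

r_p = 6371 + 679.3 = 7050.3 km = 7.0503×10⁶ m.
r_a = 6371 + 31650 = 38021 km = 3.8021×10⁷ m.
Semi-major axis a = (r_p + r_a)/2 = (7050.3 + 38021)/2 = 22536 km = 2.254×10⁷ m.
By Kepler's third law T = 2π√(a³/μ) = 2π × 5.358×10³ = 3.367×10⁴ s.
= 9.352 h.

T ≈ 9.35 h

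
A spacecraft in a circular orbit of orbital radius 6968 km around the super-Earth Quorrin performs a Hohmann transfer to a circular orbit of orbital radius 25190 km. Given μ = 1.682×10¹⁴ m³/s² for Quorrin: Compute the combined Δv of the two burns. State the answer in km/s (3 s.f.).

r₁ = 6968 km = 6.968×10⁶ m.
r₂ = 25190 km = 2.519×10⁷ m.
Transfer ellipse a_t = (r₁ + r₂)/2 = 1.608×10⁷ m.
At r₁: circular v_c1 = √(μ/r₁) = 4913 m/s; transfer-periapsis v_p = √[μ(2/r₁ − 1/a_t)] = 6150 m/s.
Δv₁ = v_p − v_c1 = 1236 m/s.
At r₂: circular v_c2 = √(μ/r₂) = 2584 m/s; transfer-apoapsis v_a = √[μ(2/r₂ − 1/a_t)] = 1701 m/s.
Δv₂ = v_c2 − v_a = 883.0 m/s.
Total Δv = Δv₁ + Δv₂ = 2119 m/s = 2.119 km/s.

Δv_total ≈ 2.12 km/s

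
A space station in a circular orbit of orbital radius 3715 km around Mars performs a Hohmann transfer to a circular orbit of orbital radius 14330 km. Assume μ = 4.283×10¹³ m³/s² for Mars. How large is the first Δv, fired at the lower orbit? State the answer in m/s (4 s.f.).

r₁ = 3715 km = 3.715×10⁶ m.
r₂ = 14330 km = 1.433×10⁷ m.
Transfer ellipse a_t = (r₁ + r₂)/2 = 9.022×10⁶ m.
At r₁: circular v_c1 = √(μ/r₁) = 3395 m/s; transfer-periapsis v_p = √[μ(2/r₁ − 1/a_t)] = 4279 m/s.
Δv₁ = v_p − v_c1 = 883.7 m/s.

Δv ≈ 883.7 m/s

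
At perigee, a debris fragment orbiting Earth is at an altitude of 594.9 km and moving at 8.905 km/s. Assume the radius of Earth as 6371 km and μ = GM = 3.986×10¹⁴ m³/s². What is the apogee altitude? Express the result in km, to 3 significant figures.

r_p = 6371 + 594.9 = 6965.9 km = 6.966×10⁶ m.
Specific energy ε = v²/2 − μ/r = -1.757×10⁷ J/kg, so a = −μ/(2ε) = 1.134×10⁷ m.
The apsides satisfy r_p + r_a = 2a, so the apogee radius is 2a − r_p = 1.572×10⁷ m = 15718 km.
Apogee altitude = 15718 − 6371 = 9346.8 km.

apogee altitude ≈ 9350 km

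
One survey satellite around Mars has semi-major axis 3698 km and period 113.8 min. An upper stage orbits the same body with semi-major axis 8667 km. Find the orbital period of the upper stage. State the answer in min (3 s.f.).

Kepler's third law: T² ∝ a³, so T₂ = T₁ (a₂/a₁)^(3/2).
a₂/a₁ = 2.344, (a₂/a₁)^(3/2) = 3.588.
T₂ = 113.8 × 3.588 = 408.3 min.

T₂ ≈ 408 min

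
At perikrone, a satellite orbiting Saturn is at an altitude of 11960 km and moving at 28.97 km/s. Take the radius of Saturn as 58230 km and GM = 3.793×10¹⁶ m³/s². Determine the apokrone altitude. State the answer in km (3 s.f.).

r_p = 58230 + 11960 = 70190 km = 7.019×10⁷ m.
Specific energy ε = v²/2 − μ/r = -1.208×10⁸ J/kg, so a = −μ/(2ε) = 1.570×10⁸ m.
The apsides satisfy r_p + r_a = 2a, so the apokrone radius is 2a − r_p = 2.439×10⁸ m = 2.4390×10⁵ km.
Apokrone altitude = 2.4390×10⁵ − 58230 = 1.8567×10⁵ km.

apokrone altitude ≈ 1.86×10⁵ km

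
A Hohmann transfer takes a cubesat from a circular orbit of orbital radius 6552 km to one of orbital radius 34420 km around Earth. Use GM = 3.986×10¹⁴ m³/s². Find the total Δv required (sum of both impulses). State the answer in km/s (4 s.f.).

Δv_total ≈ 3.789 km/s

r₁ = 6552 km = 6.552×10⁶ m.
r₂ = 34420 km = 3.442×10⁷ m.
Transfer ellipse a_t = (r₁ + r₂)/2 = 2.049×10⁷ m.
At r₁: circular v_c1 = √(μ/r₁) = 7800 m/s; transfer-perigee v_p = √[μ(2/r₁ − 1/a_t)] = 10110 m/s.
Δv₁ = v_p − v_c1 = 2310 m/s.
At r₂: circular v_c2 = √(μ/r₂) = 3403 m/s; transfer-apogee v_a = √[μ(2/r₂ − 1/a_t)] = 1925 m/s.
Δv₂ = v_c2 − v_a = 1478 m/s.
Total Δv = Δv₁ + Δv₂ = 3789 m/s = 3.789 km/s.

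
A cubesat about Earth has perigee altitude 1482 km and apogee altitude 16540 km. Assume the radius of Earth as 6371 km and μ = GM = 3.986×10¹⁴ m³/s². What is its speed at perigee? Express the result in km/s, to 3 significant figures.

v ≈ 8.69 km/s

r_p = 6371 + 1482 = 7853.0 km = 7.8530×10⁶ m.
r_a = 6371 + 16540 = 22911 km = 2.2911×10⁷ m.
Semi-major axis a = (r_p + r_a)/2 = 15382 km = 1.538×10⁷ m.
Vis-viva: v² = μ(2/r − 1/a) = 3.986×10¹⁴ × (2.547×10⁻⁷ − 6.501×10⁻⁸) = 7.560×10⁷ m²/s².
v = 8695 m/s = 8.695 km/s.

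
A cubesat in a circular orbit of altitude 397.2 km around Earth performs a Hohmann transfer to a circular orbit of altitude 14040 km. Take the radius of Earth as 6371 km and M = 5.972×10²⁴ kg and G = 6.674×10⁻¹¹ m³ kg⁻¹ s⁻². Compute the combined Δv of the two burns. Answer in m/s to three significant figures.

μ = GM = 6.674×10⁻¹¹ × 5.972×10²⁴ = 3.986×10¹⁴ m³/s².
r₁ = 6371 + 397.2 = 6768.2 km = 6.7682×10⁶ m.
r₂ = 6371 + 14040 = 20411 km = 2.0411×10⁷ m.
Transfer ellipse a_t = (r₁ + r₂)/2 = 1.359×10⁷ m.
At r₁: circular v_c1 = √(μ/r₁) = 7674 m/s; transfer-perigee v_p = √[μ(2/r₁ − 1/a_t)] = 9405 m/s.
Δv₁ = v_p − v_c1 = 1731 m/s.
At r₂: circular v_c2 = √(μ/r₂) = 4419 m/s; transfer-apogee v_a = √[μ(2/r₂ − 1/a_t)] = 3119 m/s.
Δv₂ = v_c2 − v_a = 1300 m/s.
Total Δv = Δv₁ + Δv₂ = 3031 m/s.

Δv_total ≈ 3030 m/s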